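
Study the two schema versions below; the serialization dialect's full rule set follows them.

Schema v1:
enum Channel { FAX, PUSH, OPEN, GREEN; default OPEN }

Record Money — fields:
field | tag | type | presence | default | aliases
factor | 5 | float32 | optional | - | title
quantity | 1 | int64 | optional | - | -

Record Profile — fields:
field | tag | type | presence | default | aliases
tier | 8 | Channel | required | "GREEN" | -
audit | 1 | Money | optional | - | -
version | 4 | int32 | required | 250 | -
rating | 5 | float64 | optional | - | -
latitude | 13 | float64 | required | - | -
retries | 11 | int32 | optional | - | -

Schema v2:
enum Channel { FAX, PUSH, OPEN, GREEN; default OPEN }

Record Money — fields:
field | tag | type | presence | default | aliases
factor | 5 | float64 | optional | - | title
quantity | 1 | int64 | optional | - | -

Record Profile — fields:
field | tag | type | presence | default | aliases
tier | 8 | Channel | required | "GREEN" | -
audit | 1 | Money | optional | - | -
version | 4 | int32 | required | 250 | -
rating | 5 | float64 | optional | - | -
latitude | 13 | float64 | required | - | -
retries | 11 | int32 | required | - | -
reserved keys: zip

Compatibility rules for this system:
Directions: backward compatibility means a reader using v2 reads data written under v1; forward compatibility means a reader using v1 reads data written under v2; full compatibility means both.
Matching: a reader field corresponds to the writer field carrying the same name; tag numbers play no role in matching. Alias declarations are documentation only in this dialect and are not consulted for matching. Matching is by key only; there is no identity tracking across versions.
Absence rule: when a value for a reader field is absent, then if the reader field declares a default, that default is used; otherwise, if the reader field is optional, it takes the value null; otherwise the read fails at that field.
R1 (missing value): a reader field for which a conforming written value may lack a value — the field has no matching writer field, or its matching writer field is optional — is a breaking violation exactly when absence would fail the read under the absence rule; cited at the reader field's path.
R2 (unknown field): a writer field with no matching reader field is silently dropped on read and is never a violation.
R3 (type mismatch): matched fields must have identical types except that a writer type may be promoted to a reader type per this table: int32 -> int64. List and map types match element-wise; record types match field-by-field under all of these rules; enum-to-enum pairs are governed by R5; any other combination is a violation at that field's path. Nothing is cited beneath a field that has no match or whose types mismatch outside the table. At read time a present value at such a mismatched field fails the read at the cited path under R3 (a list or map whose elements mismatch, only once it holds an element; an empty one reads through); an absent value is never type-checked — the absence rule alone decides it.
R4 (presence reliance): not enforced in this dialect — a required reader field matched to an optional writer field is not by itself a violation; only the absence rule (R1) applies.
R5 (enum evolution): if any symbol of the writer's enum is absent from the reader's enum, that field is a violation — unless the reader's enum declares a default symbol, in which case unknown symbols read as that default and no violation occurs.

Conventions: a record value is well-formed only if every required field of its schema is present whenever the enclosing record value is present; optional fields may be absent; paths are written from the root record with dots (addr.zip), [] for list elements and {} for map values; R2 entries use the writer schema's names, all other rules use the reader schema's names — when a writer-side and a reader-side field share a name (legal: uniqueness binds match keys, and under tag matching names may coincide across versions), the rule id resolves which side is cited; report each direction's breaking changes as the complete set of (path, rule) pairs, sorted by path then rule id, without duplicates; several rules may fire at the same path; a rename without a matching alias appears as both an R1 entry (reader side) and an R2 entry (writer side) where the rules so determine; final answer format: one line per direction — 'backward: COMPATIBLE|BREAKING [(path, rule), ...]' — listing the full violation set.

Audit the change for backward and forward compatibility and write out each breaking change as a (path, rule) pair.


in Profile below, arrows point writer -> reader
backward on Profile — v2 reading data written by v1:
  Channel -> Channel, writer required: tier aligns to tier
  Money -> Money, writer optional: audit aligns to audit
  int32 -> int32, writer required: version aligns to version
  float64 -> float64, writer optional: rating aligns to rating
  float64 -> float64, writer required: latitude aligns to latitude
  int32 -> int32, writer optional: retries aligns to retries
  float32 -> float64, writer optional: audit.factor aligns to audit.factor
  int64 -> int64, writer optional: audit.quantity aligns to audit.quantity
  breaking: (audit.factor, R3)
  breaking: (retries, R1)
  backward on Profile therefore BREAKING (2)
forward on Profile — v1 reading data written by v2:
  Channel -> Channel, writer required: tier aligns to tier
  Money -> Money, writer optional: audit aligns to audit
  int32 -> int32, writer required: version aligns to version
  float64 -> float64, writer optional: rating aligns to rating
  float64 -> float64, writer required: latitude aligns to latitude
  int32 -> int32, writer required: retries aligns to retries
  float64 -> float32, writer optional: audit.factor aligns to audit.factor
  int64 -> int64, writer optional: audit.quantity aligns to audit.quantity
  breaking: (audit.factor, R3)
  forward on Profile therefore BREAKING (1)

backward: BREAKING [(audit.factor, R3), (retries, R1)]; forward: BREAKING [(audit.factor, R3)]


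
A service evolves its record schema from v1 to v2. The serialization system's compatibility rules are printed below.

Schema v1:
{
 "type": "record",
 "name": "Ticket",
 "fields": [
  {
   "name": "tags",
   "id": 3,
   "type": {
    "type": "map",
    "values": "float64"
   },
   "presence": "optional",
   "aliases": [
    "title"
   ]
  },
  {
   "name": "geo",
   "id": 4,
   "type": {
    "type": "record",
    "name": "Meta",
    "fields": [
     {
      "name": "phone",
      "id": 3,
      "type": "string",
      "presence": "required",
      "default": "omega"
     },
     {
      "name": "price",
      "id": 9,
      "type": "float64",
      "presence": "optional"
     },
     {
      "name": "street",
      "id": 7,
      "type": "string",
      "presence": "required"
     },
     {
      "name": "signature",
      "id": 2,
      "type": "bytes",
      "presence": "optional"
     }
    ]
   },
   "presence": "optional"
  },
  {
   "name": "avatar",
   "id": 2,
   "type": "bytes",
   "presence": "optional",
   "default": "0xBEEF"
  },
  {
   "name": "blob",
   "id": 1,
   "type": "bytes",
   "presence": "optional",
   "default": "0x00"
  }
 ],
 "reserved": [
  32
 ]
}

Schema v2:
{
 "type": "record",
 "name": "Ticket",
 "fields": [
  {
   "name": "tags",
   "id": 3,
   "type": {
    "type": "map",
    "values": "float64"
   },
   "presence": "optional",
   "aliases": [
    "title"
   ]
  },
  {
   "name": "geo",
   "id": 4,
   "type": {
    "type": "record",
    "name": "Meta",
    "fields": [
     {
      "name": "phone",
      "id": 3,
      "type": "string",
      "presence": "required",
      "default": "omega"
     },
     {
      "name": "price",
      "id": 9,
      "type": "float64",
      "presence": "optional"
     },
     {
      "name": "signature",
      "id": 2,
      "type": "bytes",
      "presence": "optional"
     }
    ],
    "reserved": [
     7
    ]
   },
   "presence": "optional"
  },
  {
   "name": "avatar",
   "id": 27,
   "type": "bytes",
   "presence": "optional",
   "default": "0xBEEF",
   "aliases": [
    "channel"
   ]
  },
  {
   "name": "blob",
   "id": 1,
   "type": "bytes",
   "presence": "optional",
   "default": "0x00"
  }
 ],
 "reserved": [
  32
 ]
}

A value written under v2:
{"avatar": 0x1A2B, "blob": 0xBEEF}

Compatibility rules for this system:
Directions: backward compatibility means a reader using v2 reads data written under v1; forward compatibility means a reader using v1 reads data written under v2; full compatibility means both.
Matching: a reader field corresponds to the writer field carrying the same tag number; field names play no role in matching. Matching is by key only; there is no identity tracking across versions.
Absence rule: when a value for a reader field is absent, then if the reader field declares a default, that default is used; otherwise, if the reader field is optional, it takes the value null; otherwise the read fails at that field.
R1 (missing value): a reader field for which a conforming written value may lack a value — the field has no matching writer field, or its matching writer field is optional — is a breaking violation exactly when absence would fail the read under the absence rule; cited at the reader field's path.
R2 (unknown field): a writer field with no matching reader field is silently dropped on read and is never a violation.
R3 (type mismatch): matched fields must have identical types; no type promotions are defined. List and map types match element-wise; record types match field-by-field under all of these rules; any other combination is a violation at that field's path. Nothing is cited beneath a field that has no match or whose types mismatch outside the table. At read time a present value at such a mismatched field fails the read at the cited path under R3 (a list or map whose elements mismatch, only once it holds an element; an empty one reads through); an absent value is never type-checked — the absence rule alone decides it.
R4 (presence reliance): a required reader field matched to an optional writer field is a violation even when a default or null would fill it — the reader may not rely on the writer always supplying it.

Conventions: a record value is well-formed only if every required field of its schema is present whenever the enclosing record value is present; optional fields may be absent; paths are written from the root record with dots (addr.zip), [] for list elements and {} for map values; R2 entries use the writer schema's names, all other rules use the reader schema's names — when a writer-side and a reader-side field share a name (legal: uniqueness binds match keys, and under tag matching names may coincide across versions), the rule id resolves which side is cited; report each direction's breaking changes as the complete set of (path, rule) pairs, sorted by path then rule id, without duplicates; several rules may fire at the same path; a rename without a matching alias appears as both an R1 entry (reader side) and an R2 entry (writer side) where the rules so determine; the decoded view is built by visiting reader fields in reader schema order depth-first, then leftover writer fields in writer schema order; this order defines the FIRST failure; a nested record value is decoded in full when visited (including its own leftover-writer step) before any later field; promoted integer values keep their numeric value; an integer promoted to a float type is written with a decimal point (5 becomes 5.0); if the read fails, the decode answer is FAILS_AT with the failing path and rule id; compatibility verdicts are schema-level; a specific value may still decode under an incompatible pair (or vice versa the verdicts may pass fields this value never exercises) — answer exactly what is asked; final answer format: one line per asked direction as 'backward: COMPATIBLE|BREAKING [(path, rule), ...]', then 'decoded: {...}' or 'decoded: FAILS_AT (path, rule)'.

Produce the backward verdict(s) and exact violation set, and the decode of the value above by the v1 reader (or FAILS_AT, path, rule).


backward: COMPATIBLE []; decoded: {"tags": null, "geo": null, "avatar": 0xBEEF, "blob": 0xBEEF}

each type pair in Ticket: writer, then reader
backward on Ticket — v2 reading data written by v1:
  writer optional, map<string, float64> -> map<string, float64>: reader tags maps from writer tags
  writer optional, Meta -> Meta: reader geo maps from writer geo
  avatar: no writer match
  writer optional, bytes -> bytes: reader blob maps from writer blob
  avatar (writer side), unknown to reader
  writer required, string -> string: reader geo.phone maps from writer geo.phone
  writer optional, float64 -> float64: reader geo.price maps from writer geo.price
  writer optional, bytes -> bytes: reader geo.signature maps from writer geo.signature
  geo.street (writer side), unknown to reader
  => backward: COMPATIBLE
decoding the Ticket value with the v1 reader:
  tags := null (not supplied -> null)
  geo := null (not supplied -> null)
  avatar := 0xBEEF (no value, default fills)
  blob := 0xBEEF
  writer avatar: unmatched, discarded
  => decoded: {"tags": null, "geo": null, "avatar": 0xBEEF, "blob": 0xBEEF}
ruling out the remaining Ticket differences:
  removed field street from record Meta (its key 7 joins the reserved list) -> fires only in the forward direction of Ticket, which is not asked here


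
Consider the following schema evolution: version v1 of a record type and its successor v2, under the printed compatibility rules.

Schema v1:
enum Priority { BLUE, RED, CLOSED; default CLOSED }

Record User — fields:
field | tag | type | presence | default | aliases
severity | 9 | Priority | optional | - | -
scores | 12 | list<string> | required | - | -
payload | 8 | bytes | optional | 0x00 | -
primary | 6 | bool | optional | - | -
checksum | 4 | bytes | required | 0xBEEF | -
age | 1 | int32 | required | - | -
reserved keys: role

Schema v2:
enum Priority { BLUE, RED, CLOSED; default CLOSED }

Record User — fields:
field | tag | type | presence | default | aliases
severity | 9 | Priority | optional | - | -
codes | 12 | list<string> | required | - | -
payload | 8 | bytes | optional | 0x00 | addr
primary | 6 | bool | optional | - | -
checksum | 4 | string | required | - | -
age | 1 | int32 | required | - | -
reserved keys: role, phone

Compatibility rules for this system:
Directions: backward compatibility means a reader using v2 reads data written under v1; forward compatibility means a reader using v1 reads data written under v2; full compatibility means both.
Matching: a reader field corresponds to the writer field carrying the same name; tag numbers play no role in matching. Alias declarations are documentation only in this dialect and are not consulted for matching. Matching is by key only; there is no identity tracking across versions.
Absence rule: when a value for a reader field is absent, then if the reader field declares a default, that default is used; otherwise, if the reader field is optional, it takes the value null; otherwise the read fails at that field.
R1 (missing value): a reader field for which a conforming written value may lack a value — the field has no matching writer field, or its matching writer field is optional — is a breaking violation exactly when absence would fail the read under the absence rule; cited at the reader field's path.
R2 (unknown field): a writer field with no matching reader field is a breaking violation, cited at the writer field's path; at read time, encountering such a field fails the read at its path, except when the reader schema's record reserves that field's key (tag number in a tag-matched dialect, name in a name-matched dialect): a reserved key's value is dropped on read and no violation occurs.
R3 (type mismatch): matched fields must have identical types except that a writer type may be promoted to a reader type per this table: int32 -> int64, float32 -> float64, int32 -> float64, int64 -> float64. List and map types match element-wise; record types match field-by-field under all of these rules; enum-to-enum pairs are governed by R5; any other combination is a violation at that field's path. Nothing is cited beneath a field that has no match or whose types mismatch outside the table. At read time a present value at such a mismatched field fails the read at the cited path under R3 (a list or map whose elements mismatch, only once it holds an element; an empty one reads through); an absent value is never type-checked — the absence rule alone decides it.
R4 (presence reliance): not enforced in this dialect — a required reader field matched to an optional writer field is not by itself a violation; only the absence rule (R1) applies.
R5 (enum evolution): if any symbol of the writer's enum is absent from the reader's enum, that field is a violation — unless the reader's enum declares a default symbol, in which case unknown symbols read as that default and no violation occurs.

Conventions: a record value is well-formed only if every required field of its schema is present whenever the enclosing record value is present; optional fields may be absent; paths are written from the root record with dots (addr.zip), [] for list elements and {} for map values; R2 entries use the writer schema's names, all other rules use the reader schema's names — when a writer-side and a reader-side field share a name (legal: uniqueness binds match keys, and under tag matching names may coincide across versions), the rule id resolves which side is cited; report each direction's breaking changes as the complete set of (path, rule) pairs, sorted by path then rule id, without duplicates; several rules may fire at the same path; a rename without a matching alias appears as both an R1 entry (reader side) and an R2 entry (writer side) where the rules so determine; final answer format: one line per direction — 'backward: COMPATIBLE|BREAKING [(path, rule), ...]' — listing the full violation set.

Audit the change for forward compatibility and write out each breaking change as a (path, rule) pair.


forward: BREAKING [(checksum, R3), (codes, R2), (scores, R1)]

each type pair in User: writer, then reader
checking forward for User: reader v1 against writer v2:
  writer optional, Priority -> Priority: reader severity maps from writer severity
  scores: no writer-side match
  writer optional, bytes -> bytes: reader payload maps from writer payload
  writer optional, bool -> bool: reader primary maps from writer primary
  writer required, string -> bytes: reader checksum maps from writer checksum
  writer required, int32 -> int32: reader age maps from writer age
  writer codes: unknown to reader
  violation R3 at checksum
  violation R2 at codes
  violation R1 at scores
  => forward verdict for User: BREAKING, 3 violation(s)


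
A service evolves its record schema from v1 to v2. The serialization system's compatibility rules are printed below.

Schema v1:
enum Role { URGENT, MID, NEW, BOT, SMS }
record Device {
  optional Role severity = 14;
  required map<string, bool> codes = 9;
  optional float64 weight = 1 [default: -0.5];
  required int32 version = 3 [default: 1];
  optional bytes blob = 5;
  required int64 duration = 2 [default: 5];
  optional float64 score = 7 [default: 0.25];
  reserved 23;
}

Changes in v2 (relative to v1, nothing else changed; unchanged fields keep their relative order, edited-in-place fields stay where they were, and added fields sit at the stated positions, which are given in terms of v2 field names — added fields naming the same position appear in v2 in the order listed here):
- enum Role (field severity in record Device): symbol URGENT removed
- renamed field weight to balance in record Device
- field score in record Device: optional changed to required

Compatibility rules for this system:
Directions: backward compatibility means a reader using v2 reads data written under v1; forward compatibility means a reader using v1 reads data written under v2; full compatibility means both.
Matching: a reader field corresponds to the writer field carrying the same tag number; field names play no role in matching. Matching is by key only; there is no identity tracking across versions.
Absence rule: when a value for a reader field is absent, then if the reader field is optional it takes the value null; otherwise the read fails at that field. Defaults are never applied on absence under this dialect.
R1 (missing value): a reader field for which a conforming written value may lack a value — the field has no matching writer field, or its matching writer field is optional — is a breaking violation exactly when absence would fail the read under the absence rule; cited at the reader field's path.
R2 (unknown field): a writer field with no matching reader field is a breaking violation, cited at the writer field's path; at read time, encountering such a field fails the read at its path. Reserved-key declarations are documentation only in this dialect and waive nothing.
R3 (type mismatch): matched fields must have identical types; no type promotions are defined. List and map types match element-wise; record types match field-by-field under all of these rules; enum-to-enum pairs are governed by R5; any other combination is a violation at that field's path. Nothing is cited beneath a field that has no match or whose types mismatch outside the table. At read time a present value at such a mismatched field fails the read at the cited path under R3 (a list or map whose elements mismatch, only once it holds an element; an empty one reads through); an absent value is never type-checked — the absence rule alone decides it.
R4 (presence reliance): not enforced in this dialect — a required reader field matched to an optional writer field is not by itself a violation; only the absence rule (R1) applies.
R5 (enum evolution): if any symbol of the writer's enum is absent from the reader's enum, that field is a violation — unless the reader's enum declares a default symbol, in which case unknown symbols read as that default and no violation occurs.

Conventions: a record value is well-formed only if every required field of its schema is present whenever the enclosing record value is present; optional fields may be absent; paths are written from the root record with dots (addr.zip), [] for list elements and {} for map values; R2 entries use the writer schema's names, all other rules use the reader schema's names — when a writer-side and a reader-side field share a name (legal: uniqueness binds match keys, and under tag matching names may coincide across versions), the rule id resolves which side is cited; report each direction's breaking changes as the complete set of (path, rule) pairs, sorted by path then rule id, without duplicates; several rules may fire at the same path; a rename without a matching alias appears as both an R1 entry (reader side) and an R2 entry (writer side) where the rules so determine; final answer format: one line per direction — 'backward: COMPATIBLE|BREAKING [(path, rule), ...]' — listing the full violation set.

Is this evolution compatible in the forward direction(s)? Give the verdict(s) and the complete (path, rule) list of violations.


arrows below run writer -> reader for Device
forward for Device (reader v1, writer v2):
  severity <- severity (Role -> Role, writer optional)
  codes <- codes (map<string, bool> -> map<string, bool>, writer required)
  weight <- balance (float64 -> float64, writer optional)
  version <- version (int32 -> int32, writer required)
  blob <- blob (bytes -> bytes, writer optional)
  duration <- duration (int64 -> int64, writer required)
  score <- score (float64 -> float64, writer required)
  => forward: COMPATIBLE
remaining Device differences; none change what is asked:
  enum Role (field severity in record Device): symbol URGENT removed -> affects backward compatibility only, which is not asked
  renamed field weight to balance in record Device -> fires no rule on Device, leaving the asked answer as it is
  field score in record Device: optional changed to required -> affects backward compatibility only, which is not asked

forward: COMPATIBLE []


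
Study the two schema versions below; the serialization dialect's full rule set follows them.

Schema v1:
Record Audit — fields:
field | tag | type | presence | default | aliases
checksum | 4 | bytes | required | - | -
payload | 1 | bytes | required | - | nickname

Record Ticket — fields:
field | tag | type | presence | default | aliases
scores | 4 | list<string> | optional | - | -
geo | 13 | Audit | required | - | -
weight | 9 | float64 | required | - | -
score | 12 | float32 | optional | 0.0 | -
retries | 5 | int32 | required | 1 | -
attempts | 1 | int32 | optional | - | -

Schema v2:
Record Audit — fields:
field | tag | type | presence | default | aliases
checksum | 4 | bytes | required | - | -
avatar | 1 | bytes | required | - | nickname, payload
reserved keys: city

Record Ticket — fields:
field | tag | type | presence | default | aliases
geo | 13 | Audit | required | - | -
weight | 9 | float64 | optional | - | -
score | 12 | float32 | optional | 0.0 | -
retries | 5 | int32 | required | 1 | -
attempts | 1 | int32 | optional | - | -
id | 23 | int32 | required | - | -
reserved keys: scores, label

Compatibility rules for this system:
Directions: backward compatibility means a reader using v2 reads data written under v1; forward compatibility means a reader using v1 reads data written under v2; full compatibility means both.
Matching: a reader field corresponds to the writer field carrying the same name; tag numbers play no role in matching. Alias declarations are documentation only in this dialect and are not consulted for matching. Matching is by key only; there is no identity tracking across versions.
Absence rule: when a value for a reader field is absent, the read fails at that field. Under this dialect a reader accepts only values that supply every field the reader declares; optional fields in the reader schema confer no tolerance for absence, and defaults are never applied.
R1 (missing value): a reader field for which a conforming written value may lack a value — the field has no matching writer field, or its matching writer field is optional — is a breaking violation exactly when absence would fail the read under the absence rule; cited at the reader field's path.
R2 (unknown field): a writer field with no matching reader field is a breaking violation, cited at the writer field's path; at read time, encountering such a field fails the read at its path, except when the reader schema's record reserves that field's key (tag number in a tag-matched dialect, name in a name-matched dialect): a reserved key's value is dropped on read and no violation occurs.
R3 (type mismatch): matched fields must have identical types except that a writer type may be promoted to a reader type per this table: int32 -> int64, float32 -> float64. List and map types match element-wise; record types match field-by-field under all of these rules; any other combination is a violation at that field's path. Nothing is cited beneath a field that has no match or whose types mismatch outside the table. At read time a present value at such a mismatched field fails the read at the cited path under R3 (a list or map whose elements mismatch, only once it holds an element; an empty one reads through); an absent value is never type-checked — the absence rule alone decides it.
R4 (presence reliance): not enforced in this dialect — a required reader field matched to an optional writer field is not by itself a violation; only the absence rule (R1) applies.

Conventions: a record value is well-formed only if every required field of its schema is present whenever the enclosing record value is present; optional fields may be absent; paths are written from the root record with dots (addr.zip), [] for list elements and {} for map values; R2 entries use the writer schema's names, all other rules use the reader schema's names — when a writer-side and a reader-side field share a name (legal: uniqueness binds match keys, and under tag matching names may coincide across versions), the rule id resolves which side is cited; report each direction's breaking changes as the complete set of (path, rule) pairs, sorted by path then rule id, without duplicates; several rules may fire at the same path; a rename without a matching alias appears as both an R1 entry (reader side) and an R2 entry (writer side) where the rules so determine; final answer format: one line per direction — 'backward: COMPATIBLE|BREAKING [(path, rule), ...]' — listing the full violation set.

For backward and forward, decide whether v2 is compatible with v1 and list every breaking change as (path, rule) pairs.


backward: BREAKING [(attempts, R1), (geo.avatar, R1), (geo.payload, R2), (id, R1), (score, R1)]; forward: BREAKING [(attempts, R1), (geo.avatar, R2), (geo.payload, R1), (id, R2), (score, R1), (scores, R1), (weight, R1)]

arrows below run writer -> reader for Ticket
backward pass over Ticket, reader schema v2, writer schema v1:
  geo <- geo (Audit -> Audit, writer required)
  weight <- weight (float64 -> float64, writer required)
  score <- score (float32 -> float32, writer optional)
  retries <- retries (int32 -> int32, writer required)
  attempts <- attempts (int32 -> int32, writer optional)
  no writer field matches reader id
  scores (writer side), unknown to reader
  geo.checksum <- geo.checksum (bytes -> bytes, writer required)
  no writer field matches reader geo.avatar
  geo.payload (writer side), unknown to reader
  rule R1 violated at attempts
  rule R1 violated at geo.avatar
  rule R2 violated at geo.payload
  rule R1 violated at id
  rule R1 violated at score
  => backward verdict for Ticket: BREAKING, 5 violation(s)
forward pass over Ticket, reader schema v1, writer schema v2:
  no writer field matches reader scores
  geo <- geo (Audit -> Audit, writer required)
  weight <- weight (float64 -> float64, writer optional)
  score <- score (float32 -> float32, writer optional)
  retries <- retries (int32 -> int32, writer required)
  attempts <- attempts (int32 -> int32, writer optional)
  id (writer side), unknown to reader
  geo.checksum <- geo.checksum (bytes -> bytes, writer required)
  no writer field matches reader geo.payload
  geo.avatar (writer side), unknown to reader
  rule R1 violated at attempts
  rule R2 violated at geo.avatar
  rule R1 violated at geo.payload
  rule R2 violated at id
  rule R1 violated at score
  rule R1 violated at scores
  rule R1 violated at weight
  => forward verdict for Ticket: BREAKING, 7 violation(s)


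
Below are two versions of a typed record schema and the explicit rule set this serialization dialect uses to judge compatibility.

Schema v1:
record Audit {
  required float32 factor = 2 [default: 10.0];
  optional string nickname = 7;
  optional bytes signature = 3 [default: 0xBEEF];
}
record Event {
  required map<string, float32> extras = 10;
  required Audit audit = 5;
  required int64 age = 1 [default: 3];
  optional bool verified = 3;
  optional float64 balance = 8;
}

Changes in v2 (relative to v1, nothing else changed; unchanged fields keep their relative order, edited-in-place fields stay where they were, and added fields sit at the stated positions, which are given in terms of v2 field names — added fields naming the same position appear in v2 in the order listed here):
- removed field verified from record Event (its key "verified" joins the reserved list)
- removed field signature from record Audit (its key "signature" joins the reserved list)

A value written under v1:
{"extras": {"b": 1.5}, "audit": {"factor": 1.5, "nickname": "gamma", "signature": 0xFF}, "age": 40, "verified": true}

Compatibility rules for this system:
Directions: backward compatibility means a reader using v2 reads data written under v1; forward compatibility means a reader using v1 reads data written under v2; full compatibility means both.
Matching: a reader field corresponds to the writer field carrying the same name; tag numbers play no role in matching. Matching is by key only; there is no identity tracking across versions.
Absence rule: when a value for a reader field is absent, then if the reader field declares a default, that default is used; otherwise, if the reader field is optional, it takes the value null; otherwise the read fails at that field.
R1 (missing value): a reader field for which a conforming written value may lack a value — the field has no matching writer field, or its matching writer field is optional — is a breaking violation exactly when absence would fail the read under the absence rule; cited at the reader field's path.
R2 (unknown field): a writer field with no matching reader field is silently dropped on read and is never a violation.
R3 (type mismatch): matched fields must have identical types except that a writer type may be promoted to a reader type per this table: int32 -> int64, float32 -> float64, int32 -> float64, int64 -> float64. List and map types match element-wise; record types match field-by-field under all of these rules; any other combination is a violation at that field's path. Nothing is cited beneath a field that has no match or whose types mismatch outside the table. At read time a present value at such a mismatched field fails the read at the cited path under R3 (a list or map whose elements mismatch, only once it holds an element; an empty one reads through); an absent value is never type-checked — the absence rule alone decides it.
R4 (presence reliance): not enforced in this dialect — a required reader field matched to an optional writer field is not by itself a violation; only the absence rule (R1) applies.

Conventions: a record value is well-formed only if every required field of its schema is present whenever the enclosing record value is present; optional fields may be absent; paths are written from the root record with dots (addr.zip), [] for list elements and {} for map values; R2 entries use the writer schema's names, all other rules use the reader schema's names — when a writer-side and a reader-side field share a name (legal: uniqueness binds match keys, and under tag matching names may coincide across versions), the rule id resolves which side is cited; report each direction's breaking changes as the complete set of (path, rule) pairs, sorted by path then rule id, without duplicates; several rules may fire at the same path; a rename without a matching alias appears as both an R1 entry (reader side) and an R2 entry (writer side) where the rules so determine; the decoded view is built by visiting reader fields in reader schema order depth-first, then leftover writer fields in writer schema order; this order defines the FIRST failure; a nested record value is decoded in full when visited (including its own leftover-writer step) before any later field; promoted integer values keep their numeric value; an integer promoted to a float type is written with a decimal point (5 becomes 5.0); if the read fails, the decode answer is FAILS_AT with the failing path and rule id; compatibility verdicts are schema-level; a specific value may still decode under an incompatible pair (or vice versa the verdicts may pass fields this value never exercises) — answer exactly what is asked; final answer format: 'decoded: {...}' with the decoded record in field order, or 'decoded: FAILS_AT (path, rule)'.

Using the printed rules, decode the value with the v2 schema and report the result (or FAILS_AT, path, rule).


decoded: {"extras": {"b": 1.5}, "audit": {"factor": 1.5, "nickname": "gamma"}, "age": 40, "balance": null}

in Event below, arrows point writer -> reader
decoding the Event value with the v2 reader:
  extras := {"b": 1.5}
  audit.factor := 1.5
  audit.nickname := "gamma"
  writer audit.signature: unknown -> dropped
  age := 40
  balance := null (absent, optional -> null)
  writer verified: unknown -> dropped
  => decoded: {"extras": {"b": 1.5}, "audit": {"factor": 1.5, "nickname": "gamma"}, "age": 40, "balance": null}


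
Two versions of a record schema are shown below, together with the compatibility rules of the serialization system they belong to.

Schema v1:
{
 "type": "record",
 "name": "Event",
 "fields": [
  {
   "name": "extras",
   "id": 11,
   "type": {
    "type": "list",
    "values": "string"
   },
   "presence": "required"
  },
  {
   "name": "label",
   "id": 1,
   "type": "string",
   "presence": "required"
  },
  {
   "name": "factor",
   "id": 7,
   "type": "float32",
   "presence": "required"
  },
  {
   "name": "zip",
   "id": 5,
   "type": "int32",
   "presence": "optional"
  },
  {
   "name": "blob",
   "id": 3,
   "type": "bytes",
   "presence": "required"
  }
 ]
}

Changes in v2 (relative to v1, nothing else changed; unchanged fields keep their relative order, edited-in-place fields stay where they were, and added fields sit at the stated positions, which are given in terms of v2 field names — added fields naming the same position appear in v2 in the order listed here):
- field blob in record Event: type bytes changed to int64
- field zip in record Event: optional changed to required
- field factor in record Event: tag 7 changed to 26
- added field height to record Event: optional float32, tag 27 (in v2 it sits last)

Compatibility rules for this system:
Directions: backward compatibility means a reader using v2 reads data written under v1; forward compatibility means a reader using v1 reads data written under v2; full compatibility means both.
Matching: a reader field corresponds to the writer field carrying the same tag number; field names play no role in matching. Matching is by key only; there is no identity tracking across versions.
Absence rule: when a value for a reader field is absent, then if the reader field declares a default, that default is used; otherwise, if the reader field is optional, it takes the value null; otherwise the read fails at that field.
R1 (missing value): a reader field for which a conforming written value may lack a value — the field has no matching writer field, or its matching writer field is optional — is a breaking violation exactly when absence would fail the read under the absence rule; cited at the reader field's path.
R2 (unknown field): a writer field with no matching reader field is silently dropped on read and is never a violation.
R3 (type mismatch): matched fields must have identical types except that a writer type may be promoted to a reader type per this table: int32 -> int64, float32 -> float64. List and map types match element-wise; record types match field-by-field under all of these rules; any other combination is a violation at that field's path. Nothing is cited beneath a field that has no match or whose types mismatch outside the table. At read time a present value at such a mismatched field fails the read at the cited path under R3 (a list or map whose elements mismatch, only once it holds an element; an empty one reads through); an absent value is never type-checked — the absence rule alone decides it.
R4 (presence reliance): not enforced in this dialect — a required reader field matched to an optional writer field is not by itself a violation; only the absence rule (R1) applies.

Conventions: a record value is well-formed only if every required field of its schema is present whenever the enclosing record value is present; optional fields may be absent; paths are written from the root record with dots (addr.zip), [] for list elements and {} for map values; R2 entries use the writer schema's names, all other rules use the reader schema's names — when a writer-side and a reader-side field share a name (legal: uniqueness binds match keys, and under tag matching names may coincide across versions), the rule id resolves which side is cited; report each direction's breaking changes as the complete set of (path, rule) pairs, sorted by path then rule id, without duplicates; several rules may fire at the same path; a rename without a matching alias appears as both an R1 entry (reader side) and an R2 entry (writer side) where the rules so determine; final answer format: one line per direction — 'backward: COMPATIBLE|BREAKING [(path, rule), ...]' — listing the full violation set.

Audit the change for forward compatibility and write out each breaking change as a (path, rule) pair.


forward: BREAKING [(blob, R3), (factor, R1)]

the writer's type comes first in each Event pair
forward for Event (reader v1, writer v2):
  extras: paired with writer extras (list<string> -> list<string>; writer required)
  label: paired with writer label (string -> string; writer required)
  factor: no writer-side match
  zip: paired with writer zip (int32 -> int32; writer required)
  blob: paired with writer blob (int64 -> bytes; writer required)
  leftover writer field: factor
  leftover writer field: height
  R3 fires at blob
  R1 fires at factor
  => forward verdict for Event: BREAKING, 2 violation(s)
checking off the Event differences that do not matter here:
  field zip in record Event: optional changed to required -> its effect on Event is confined to the backward direction, not asked
  added field height to record Event: optional float32, tag 27 (in v2 it sits last) -> triggers nothing under Event's printed rules — same verdict
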